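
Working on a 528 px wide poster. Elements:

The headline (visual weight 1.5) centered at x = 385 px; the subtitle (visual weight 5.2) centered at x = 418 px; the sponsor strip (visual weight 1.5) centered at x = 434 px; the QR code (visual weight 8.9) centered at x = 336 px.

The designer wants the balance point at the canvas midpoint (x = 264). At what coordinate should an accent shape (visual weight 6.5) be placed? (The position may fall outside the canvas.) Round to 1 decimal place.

x ≈ -24.9

New total weight: (1.5 + 5.2 + 1.5 + 8.9) + 6.5 = 23.6.
x: need Σw·x = 23.6·264 = 6230.4. Existing = 1.5·385 + 5.2·418 + 1.5·434 + 8.9·336 = 6392.5. Remainder -162.1 / 6.5 ≈ -24.94.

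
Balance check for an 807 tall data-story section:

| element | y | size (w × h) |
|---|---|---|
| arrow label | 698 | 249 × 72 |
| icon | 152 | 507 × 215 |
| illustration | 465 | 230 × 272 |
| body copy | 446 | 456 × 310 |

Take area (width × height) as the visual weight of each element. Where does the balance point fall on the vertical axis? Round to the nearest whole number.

y ≈ 366

Areas: arrow label 249·72 = 17928, icon 507·215 = 109005, illustration 230·272 = 62560, body copy 456·310 = 141360. Total weight = 330853.
y-moment: 17928·698 + 109005·152 + 62560·465 + 141360·446 = 121219464; centroid 121219464/330853 ≈ 366.38.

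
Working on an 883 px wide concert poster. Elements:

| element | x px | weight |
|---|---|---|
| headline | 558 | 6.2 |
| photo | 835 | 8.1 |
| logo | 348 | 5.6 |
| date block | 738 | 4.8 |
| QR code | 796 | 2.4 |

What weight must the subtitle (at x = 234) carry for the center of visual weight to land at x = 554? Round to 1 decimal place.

Fixed elements: Σw = 6.2 + 8.1 + 5.6 + 4.8 + 2.4 = 27.1, Σw·x = 6.2·558 + 8.1·835 + 5.6·348 + 4.8·738 + 2.4·796 = 17624.7.
Balance at x = 554 requires (17624.7 + w·234) / (27.1 + w) = 554.
Solving: w = (554·27.1 − 17624.7) / (234 − 554) = -2611.3 / -320 ≈ 8.16.

w ≈ 8.2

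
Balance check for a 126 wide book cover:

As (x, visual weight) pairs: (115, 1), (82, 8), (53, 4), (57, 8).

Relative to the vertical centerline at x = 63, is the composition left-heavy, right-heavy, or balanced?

right-heavy

Weights sum to 1 + 8 + 4 + 8 = 21.
x: (1·115 + 8·82 + 4·53 + 8·57) / 21 = 1439 / 21 ≈ 68.52
Since 68.5 is right of 63, the composition reads right-heavy.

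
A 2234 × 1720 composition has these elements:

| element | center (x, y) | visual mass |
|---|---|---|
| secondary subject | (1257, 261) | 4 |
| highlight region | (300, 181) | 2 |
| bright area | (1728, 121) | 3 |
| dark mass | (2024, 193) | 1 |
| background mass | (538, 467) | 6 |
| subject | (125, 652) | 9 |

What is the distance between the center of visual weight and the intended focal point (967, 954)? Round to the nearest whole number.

≈ 598

Total weight = 4 + 2 + 3 + 1 + 6 + 9 = 25.
x: moment 17189 / weight 25 ≈ 687.56
y: moment 10632 / weight 25 ≈ 425.28
Relative to (967, 954): Δ = (-279.44, -528.72); |Δ| = √(-279.44² + -528.72²) ≈ 598.02.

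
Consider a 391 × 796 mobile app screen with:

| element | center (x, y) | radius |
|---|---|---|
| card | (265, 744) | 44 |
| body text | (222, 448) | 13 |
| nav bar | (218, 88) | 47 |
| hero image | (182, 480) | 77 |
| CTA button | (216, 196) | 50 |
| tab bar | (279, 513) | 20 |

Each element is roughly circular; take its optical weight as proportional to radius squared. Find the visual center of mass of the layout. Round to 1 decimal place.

r² weights: card 44² = 1936, body text 13² = 169, nav bar 47² = 2209, hero image 77² = 5929, CTA button 50² = 2500, tab bar 20² = 400. Total = 13143.
x-moment: 1936·265 + 169·222 + 2209·218 + 5929·182 + 2500·216 + 400·279 = 2762798; centroid 2762798/13143 ≈ 210.21.
y-moment: 1936·744 + 169·448 + 2209·88 + 5929·480 + 2500·196 + 400·513 = 5251608; centroid 5251608/13143 ≈ 399.57.

(210.2, 399.6)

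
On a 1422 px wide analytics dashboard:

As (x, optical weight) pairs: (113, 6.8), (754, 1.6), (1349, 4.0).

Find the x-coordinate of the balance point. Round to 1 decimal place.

x ≈ 594.4

Total weight = 6.8 + 1.6 + 4.0 = 12.4.
Σw·x = 6.8·113 + 1.6·754 + 4.0·1349 = 7370.8, so x̄ = 7370.8/12.4 ≈ 594.42.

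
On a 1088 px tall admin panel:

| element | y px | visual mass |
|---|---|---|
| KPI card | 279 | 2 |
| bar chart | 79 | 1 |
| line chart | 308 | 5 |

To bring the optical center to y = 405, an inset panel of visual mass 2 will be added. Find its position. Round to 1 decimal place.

After adding the inset panel, total weight = 2 + 1 + 5 + 2 = 10.
Along y: (2177 + 2·y) / 10 = 405 (existing moment 2·279 + 1·79 + 5·308 = 2177) ⇒ y = (4050 − 2177) / 2 ≈ 936.50.

y ≈ 936.5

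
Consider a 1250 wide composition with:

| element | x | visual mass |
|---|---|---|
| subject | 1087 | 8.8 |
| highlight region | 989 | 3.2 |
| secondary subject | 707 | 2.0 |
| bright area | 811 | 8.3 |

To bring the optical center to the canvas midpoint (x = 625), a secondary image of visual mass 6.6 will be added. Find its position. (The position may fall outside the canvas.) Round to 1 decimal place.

x ≈ -426.2

After adding the secondary image, total weight = 8.8 + 3.2 + 2.0 + 8.3 + 6.6 = 28.9.
Along x: (20875.7 + 6.6·x) / 28.9 = 625 (existing moment 8.8·1087 + 3.2·989 + 2.0·707 + 8.3·811 = 20875.7) ⇒ x = (18062.5 − 20875.7) / 6.6 ≈ -426.24.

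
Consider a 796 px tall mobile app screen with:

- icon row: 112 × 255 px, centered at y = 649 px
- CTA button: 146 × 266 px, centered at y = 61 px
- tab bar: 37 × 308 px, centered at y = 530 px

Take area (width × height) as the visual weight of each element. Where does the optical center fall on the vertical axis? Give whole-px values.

y ≈ 342

Areas: icon row 112·255 = 28560, CTA button 146·266 = 38836, tab bar 37·308 = 11396. Total weight = 78792.
Σw·y = 28560·649 + 38836·61 + 11396·530 = 26944316, so ȳ = 26944316/78792 ≈ 341.97.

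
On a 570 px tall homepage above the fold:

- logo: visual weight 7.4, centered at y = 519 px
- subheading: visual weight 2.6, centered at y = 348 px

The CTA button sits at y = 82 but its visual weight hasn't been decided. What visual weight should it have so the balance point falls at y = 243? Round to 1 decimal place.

Existing Σw = 10.0 (7.4 + 2.6); existing moment 7.4·519 + 2.6·348 = 4745.4.
Balance at y = 243 requires (4745.4 + w·82) / (10.0 + w) = 243.
Solving: w = (243·10.0 − 4745.4) / (82 − 243) = -2315.4 / -161 ≈ 14.38.

w ≈ 14.4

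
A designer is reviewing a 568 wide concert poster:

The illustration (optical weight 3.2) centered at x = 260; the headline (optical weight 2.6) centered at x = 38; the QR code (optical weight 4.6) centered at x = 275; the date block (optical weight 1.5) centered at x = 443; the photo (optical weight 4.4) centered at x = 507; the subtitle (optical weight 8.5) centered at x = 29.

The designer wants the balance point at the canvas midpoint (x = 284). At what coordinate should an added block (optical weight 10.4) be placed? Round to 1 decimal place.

x ≈ 448.0

After adding the added block, total weight = 3.2 + 2.6 + 4.6 + 1.5 + 4.4 + 8.5 + 10.4 = 35.2.
x: need Σw·x = 35.2·284 = 9996.8. Existing = 3.2·260 + 2.6·38 + 4.6·275 + 1.5·443 + 4.4·507 + 8.5·29 = 5337.6. Remainder 4659.2 / 10.4 ≈ 448.00.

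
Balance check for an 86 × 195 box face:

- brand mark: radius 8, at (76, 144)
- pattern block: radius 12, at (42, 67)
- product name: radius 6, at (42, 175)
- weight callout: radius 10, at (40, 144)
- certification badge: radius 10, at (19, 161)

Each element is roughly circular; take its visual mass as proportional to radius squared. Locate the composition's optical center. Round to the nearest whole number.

r² weights: brand mark 8² = 64, pattern block 12² = 144, product name 6² = 36, weight callout 10² = 100, certification badge 10² = 100. Total = 444.
x: (64·76 + 144·42 + 36·42 + 100·40 + 100·19) / 444 = 18324 / 444 ≈ 41.27
y: (64·144 + 144·67 + 36·175 + 100·144 + 100·161) / 444 = 55664 / 444 ≈ 125.37

(41, 125)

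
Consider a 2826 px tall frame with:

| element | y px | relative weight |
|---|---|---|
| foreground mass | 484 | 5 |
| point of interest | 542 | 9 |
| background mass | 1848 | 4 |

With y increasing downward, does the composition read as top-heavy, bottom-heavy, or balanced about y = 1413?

top-heavy

Σw = 5 + 9 + 4 = 18.
y-moment: 5·484 + 9·542 + 4·1848 = 14690; centroid 14690/18 ≈ 816.11.
816.1 vs midline 1413 → top-heavy.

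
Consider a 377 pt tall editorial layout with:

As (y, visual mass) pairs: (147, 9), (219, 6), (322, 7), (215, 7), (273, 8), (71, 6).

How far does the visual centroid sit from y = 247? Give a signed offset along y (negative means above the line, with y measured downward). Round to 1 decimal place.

≈ -37.6 pt

Σw = 9 + 6 + 7 + 7 + 8 + 6 = 43.
Σw·y = 9006; ȳ = 9006/43 ≈ 209.44.
Difference: 209.44 − 247 ≈ -37.56.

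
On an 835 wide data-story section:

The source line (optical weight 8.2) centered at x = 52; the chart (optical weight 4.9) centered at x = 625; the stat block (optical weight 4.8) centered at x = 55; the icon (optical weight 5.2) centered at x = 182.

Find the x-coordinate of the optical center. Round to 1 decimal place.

x ≈ 203.4

Σw = 8.2 + 4.9 + 4.8 + 5.2 = 23.1.
x: (8.2·52 + 4.9·625 + 4.8·55 + 5.2·182) / 23.1 = 4699.3 / 23.1 ≈ 203.43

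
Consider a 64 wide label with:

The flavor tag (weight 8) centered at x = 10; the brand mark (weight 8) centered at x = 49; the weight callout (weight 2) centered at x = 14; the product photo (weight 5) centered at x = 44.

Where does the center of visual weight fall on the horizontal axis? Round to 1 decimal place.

x ≈ 31.3

Weights sum to 8 + 8 + 2 + 5 = 23.
Σw·x = 8·10 + 8·49 + 2·14 + 5·44 = 720, so x̄ = 720/23 ≈ 31.30.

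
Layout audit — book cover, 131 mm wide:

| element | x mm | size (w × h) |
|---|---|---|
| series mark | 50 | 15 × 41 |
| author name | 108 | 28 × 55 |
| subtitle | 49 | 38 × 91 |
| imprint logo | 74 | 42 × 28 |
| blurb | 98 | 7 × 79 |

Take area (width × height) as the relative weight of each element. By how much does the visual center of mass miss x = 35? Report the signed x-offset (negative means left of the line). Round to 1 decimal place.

≈ 34.2 mm

Areas: series mark 15·41 = 615, author name 28·55 = 1540, subtitle 38·91 = 3458, imprint logo 42·28 = 1176, blurb 7·79 = 553. Total weight = 7342.
x-moment: 615·50 + 1540·108 + 3458·49 + 1176·74 + 553·98 = 507730; centroid 507730/7342 ≈ 69.15.
Against x = 35, that's 69.15 − 35 = 34.15.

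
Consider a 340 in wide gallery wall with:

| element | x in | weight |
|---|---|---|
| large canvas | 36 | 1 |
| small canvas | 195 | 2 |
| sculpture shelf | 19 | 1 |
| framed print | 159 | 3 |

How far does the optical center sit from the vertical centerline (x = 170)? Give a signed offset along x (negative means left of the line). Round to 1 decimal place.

≈ -38.3 in

Total weight = 1 + 2 + 1 + 3 = 7.
Σw·x = 1·36 + 2·195 + 1·19 + 3·159 = 922, so x̄ = 922/7 ≈ 131.71.
Against x = 170, that's 131.71 − 170 = -38.29.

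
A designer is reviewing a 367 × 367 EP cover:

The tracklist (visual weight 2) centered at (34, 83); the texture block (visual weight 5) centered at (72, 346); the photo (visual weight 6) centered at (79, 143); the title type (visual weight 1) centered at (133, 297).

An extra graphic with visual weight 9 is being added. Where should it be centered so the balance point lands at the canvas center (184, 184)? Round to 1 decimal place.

New total weight: (2 + 5 + 6 + 1) + 9 = 23.
x: target moment 23×184 = 4232; current 2·34 + 5·72 + 6·79 + 1·133 = 1035; the extra graphic supplies 3197, so x = 3197/9 ≈ 355.22.
y: target moment 23×184 = 4232; current 2·83 + 5·346 + 6·143 + 1·297 = 3051; the extra graphic supplies 1181, so y = 1181/9 ≈ 131.22.

(355.2, 131.2)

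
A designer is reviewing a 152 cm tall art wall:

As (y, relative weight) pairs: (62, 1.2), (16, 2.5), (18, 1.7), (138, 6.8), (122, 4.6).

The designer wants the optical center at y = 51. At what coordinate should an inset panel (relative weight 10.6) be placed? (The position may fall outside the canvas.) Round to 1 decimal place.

New total weight: (1.2 + 2.5 + 1.7 + 6.8 + 4.6) + 10.6 = 27.4.
Along y: (1644.6 + 10.6·y) / 27.4 = 51 (existing moment 1.2·62 + 2.5·16 + 1.7·18 + 6.8·138 + 4.6·122 = 1644.6) ⇒ y = (1397.4 − 1644.6) / 10.6 ≈ -23.32.

y ≈ -23.3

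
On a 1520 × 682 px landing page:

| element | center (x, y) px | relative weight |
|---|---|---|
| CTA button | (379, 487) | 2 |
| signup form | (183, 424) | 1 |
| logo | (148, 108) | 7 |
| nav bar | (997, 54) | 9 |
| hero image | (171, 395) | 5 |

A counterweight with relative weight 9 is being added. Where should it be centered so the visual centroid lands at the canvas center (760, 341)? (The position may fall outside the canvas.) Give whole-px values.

(1475, 738)

After adding the counterweight, total weight = 2 + 1 + 7 + 9 + 5 + 9 = 33.
x: need Σw·x = 33·760 = 25080. Existing = 2·379 + 1·183 + 7·148 + 9·997 + 5·171 = 11805. Remainder 13275 / 9 ≈ 1475.00.
y: need Σw·y = 33·341 = 11253. Existing = 2·487 + 1·424 + 7·108 + 9·54 + 5·395 = 4615. Remainder 6638 / 9 ≈ 737.56.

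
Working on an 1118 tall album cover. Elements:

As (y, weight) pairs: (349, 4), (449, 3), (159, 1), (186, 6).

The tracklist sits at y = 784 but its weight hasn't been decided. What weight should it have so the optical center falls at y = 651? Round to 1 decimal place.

w ≈ 38.3

Existing Σw = 14 (4 + 3 + 1 + 6); existing moment 4·349 + 3·449 + 1·159 + 6·186 = 4018.
Set Σw·y/Σw = 651: (4018 + 784w) = 651·(14 + w).
Rearranging, w·(784 − 651) = 651·14 − 4018 = 5096, so w ≈ 5096/133 = 38.32.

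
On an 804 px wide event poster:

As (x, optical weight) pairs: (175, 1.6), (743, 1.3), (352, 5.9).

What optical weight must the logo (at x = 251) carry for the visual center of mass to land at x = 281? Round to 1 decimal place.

w ≈ 28.3

Known weights sum to 1.6 + 1.3 + 5.9 = 8.8; their moment is 1.6·175 + 1.3·743 + 5.9·352 = 3322.7.
Balance at x = 281 requires (3322.7 + w·251) / (8.8 + w) = 281.
So w = (281·8.8 − 3322.7)/(251 − 281) = -849.9/-30 ≈ 28.33.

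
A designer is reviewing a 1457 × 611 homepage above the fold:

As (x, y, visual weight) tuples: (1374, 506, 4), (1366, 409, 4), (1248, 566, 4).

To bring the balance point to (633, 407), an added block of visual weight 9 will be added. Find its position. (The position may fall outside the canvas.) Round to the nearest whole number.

New total weight: (4 + 4 + 4) + 9 = 21.
x: target moment 21×633 = 13293; current 4·1374 + 4·1366 + 4·1248 = 15952; the added block supplies -2659, so x = -2659/9 ≈ -295.44.
y: target moment 21×407 = 8547; current 4·506 + 4·409 + 4·566 = 5924; the added block supplies 2623, so y = 2623/9 ≈ 291.44.

(-295, 291)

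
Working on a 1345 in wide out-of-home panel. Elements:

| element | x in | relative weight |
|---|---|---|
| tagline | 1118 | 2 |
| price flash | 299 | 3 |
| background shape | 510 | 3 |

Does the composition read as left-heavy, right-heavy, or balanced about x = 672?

left-heavy

Weights sum to 2 + 3 + 3 = 8.
x-moment: 2·1118 + 3·299 + 3·510 = 4663; centroid 4663/8 ≈ 582.88.
582.9 vs midline 672 → left-heavy.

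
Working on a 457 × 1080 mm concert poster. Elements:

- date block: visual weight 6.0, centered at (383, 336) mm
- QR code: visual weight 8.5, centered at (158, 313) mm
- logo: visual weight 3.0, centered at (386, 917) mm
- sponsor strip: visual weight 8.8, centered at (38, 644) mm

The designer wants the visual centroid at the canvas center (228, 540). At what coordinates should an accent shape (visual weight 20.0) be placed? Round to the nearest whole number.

(271, 595)

After adding the accent shape, total weight = 6.0 + 8.5 + 3.0 + 8.8 + 20.0 = 46.3.
x: target moment 46.3×228 = 10556.4; current 6.0·383 + 8.5·158 + 3.0·386 + 8.8·38 = 5133.4; the accent shape supplies 5423.0, so x = 5423.0/20.0 ≈ 271.15.
y: target moment 46.3×540 = 25002.0; current 6.0·336 + 8.5·313 + 3.0·917 + 8.8·644 = 13094.7; the accent shape supplies 11907.3, so y = 11907.3/20.0 ≈ 595.37.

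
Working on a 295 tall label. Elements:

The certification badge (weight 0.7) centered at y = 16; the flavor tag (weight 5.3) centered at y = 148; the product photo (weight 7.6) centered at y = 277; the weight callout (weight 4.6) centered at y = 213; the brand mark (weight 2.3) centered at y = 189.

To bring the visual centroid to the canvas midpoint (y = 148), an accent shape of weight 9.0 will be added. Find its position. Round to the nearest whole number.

y ≈ 6

New total weight: (0.7 + 5.3 + 7.6 + 4.6 + 2.3) + 9.0 = 29.5.
y: target moment 29.5×148 = 4366.0; current 0.7·16 + 5.3·148 + 7.6·277 + 4.6·213 + 2.3·189 = 4315.3; the accent shape supplies 50.7, so y = 50.7/9.0 ≈ 5.63.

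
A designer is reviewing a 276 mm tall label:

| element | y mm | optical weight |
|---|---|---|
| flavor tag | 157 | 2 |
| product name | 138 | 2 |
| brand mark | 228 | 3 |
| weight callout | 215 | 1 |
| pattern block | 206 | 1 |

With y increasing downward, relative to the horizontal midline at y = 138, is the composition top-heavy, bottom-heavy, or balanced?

Weights sum to 2 + 2 + 3 + 1 + 1 = 9.
y-moment: 2·157 + 2·138 + 3·228 + 1·215 + 1·206 = 1695; centroid 1695/9 ≈ 188.33.
188.3 lies below (larger y than) the midline 138, so the layout is bottom-heavy.

bottom-heavy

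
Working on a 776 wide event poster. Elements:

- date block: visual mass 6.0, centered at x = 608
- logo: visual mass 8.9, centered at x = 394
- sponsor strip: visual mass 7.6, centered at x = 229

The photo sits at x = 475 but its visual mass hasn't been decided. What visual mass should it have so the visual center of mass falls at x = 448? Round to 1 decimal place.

w ≈ 43.9

Known weights sum to 6.0 + 8.9 + 7.6 = 22.5; their moment is 6.0·608 + 8.9·394 + 7.6·229 = 8895.0.
For the centroid to hit 448: (8895.0 + w·475) / (22.5 + w) = 448.
Solving: w = (448·22.5 − 8895.0) / (475 − 448) = 1185.0 / 27 ≈ 43.89.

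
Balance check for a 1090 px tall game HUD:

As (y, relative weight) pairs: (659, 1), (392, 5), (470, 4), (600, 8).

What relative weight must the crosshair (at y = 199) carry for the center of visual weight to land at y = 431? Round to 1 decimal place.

Existing Σw = 18 (1 + 5 + 4 + 8); existing moment 1·659 + 5·392 + 4·470 + 8·600 = 9299.
Set Σw·y/Σw = 431: (9299 + 199w) = 431·(18 + w).
Solving: w = (431·18 − 9299) / (199 − 431) = -1541 / -232 ≈ 6.64.

w ≈ 6.6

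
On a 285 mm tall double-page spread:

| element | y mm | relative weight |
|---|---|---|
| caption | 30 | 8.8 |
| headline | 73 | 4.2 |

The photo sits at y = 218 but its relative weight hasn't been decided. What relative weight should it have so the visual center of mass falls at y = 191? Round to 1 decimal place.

w ≈ 70.8

Existing Σw = 13.0 (8.8 + 4.2); existing moment 8.8·30 + 4.2·73 = 570.6.
Balance at y = 191 requires (570.6 + w·218) / (13.0 + w) = 191.
Solving: w = (191·13.0 − 570.6) / (218 − 191) = 1912.4 / 27 ≈ 70.83.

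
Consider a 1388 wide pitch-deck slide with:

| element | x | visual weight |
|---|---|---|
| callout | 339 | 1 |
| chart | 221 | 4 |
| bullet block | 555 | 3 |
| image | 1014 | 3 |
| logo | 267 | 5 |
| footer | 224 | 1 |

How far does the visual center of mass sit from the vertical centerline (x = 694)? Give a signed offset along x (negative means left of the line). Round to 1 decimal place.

Σw = 1 + 4 + 3 + 3 + 5 + 1 = 17.
x-moment: 1·339 + 4·221 + 3·555 + 3·1014 + 5·267 + 1·224 = 7489; centroid 7489/17 ≈ 440.53.
Offset from x = 694: 440.53 − 694 ≈ -253.47.

≈ -253.5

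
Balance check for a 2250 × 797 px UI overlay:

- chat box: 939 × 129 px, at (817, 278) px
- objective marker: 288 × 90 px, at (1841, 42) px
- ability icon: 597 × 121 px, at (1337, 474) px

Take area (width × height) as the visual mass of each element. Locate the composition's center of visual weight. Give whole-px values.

(1109, 315)

Areas: chat box 939·129 = 121131, objective marker 288·90 = 25920, ability icon 597·121 = 72237. Total weight = 219288.
x: (121131·817 + 25920·1841 + 72237·1337) / 219288 = 243263616 / 219288 ≈ 1109.33
y: (121131·278 + 25920·42 + 72237·474) / 219288 = 69003396 / 219288 ≈ 314.67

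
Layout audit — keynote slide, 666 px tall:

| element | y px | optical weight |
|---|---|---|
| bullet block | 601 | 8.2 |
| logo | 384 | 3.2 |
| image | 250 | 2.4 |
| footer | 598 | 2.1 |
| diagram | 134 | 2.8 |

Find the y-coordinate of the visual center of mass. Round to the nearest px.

Total weight = 8.2 + 3.2 + 2.4 + 2.1 + 2.8 = 18.7.
Σw·y = 8.2·601 + 3.2·384 + 2.4·250 + 2.1·598 + 2.8·134 = 8388.0, so ȳ = 8388.0/18.7 ≈ 448.56.

y ≈ 449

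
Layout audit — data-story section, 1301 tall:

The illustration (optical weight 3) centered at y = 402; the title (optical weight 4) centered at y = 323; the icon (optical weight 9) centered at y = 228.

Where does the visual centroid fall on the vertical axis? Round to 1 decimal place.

Σw = 3 + 4 + 9 = 16.
Σw·y = 3·402 + 4·323 + 9·228 = 4550, so ȳ = 4550/16 ≈ 284.38.

y ≈ 284.4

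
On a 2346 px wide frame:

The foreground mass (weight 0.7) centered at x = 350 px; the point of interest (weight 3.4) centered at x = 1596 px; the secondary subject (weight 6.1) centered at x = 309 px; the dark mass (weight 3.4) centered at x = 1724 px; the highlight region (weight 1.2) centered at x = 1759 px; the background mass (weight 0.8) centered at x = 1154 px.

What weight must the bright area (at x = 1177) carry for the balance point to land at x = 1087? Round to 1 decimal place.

w ≈ 5.6

Known weights sum to 0.7 + 3.4 + 6.1 + 3.4 + 1.2 + 0.8 = 15.6; their moment is 0.7·350 + 3.4·1596 + 6.1·309 + 3.4·1724 + 1.2·1759 + 0.8·1154 = 16451.9.
Set Σw·x/Σw = 1087: (16451.9 + 1177w) = 1087·(15.6 + w).
So w = (1087·15.6 − 16451.9)/(1177 − 1087) = 505.3/90 ≈ 5.61.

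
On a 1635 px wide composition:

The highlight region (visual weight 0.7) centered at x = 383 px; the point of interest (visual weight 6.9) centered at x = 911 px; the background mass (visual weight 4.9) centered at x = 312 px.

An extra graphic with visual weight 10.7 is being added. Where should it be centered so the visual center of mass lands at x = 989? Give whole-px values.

x ≈ 1389

With the extra graphic, Σw becomes 0.7 + 6.9 + 4.9 + 10.7 = 23.2.
x: target moment 23.2×989 = 22944.8; current 0.7·383 + 6.9·911 + 4.9·312 = 8082.8; the extra graphic supplies 14862.0, so x = 14862.0/10.7 ≈ 1388.97.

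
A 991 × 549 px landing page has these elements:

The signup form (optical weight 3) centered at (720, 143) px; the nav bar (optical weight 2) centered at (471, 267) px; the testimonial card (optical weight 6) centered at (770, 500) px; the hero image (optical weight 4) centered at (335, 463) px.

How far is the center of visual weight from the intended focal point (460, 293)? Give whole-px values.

≈ 172 px

Σw = 3 + 2 + 6 + 4 = 15.
x: (3·720 + 2·471 + 6·770 + 4·335) / 15 = 9062 / 15 ≈ 604.13
y: (3·143 + 2·267 + 6·500 + 4·463) / 15 = 5815 / 15 ≈ 387.67
Relative to (460, 293): Δ = (144.13, 94.67); |Δ| = √(144.13² + 94.67²) ≈ 172.44.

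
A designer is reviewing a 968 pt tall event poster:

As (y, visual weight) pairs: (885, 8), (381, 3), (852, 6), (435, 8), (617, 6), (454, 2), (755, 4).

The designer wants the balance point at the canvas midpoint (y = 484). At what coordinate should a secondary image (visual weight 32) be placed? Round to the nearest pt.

y ≈ 280

With the secondary image, Σw becomes 8 + 3 + 6 + 8 + 6 + 2 + 4 + 32 = 69.
Along y: (24445 + 32·y) / 69 = 484 (existing moment 8·885 + 3·381 + 6·852 + 8·435 + 6·617 + 2·454 + 4·755 = 24445) ⇒ y = (33396 − 24445) / 32 ≈ 279.72.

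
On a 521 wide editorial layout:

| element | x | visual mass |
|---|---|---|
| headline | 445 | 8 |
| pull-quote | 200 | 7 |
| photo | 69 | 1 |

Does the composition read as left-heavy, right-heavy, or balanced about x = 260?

right-heavy

Total weight = 8 + 7 + 1 = 16.
Σw·x = 8·445 + 7·200 + 1·69 = 5029, so x̄ = 5029/16 ≈ 314.31.
314.3 lies right of the midline 260, so the layout is right-heavy.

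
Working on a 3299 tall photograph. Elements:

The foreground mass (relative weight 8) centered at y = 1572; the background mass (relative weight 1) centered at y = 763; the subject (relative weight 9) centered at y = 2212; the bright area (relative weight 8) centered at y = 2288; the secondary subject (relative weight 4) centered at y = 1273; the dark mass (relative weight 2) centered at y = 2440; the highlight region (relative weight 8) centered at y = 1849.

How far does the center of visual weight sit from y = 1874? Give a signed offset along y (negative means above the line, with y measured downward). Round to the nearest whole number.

Weights sum to 8 + 1 + 9 + 8 + 4 + 2 + 8 = 40.
Σw·y = 8·1572 + 1·763 + 9·2212 + 8·2288 + 4·1273 + 2·2440 + 8·1849 = 76315, so ȳ = 76315/40 ≈ 1907.88.
Offset from y = 1874: 1907.88 − 1874 ≈ 33.88.

≈ 34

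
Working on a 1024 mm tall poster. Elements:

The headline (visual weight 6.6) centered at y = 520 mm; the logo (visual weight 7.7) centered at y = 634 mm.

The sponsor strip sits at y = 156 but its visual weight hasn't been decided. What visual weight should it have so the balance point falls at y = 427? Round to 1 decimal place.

Known weights sum to 6.6 + 7.7 = 14.3; their moment is 6.6·520 + 7.7·634 = 8313.8.
Balance at y = 427 requires (8313.8 + w·156) / (14.3 + w) = 427.
Rearranging, w·(156 − 427) = 427·14.3 − 8313.8 = -2207.7, so w ≈ -2207.7/-271 = 8.15.

w ≈ 8.1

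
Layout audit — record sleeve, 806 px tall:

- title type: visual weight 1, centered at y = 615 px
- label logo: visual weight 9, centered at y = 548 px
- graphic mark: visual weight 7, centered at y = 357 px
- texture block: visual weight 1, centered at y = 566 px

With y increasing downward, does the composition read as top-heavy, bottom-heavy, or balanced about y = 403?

bottom-heavy

Total weight = 1 + 9 + 7 + 1 = 18.
y-moment: 1·615 + 9·548 + 7·357 + 1·566 = 8612; centroid 8612/18 ≈ 478.44.
478.4 vs midline 403 → bottom-heavy.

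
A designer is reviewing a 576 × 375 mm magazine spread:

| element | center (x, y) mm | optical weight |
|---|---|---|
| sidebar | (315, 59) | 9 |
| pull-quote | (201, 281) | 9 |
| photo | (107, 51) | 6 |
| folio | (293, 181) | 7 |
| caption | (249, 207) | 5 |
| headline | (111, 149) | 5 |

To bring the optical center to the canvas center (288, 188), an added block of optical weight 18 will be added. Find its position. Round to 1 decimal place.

(436.4, 259.9)

After adding the added block, total weight = 9 + 9 + 6 + 7 + 5 + 5 + 18 = 59.
Along x: (9137 + 18·x) / 59 = 288 (existing moment 9·315 + 9·201 + 6·107 + 7·293 + 5·249 + 5·111 = 9137) ⇒ x = (16992 − 9137) / 18 ≈ 436.39.
Along y: (6413 + 18·y) / 59 = 188 (existing moment 9·59 + 9·281 + 6·51 + 7·181 + 5·207 + 5·149 = 6413) ⇒ y = (11092 − 6413) / 18 ≈ 259.94.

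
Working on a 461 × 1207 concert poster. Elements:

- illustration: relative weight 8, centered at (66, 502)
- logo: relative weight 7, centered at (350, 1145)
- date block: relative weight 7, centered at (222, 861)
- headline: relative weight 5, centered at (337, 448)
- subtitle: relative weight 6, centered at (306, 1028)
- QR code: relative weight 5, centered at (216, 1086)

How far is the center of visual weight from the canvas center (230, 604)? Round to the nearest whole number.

≈ 236

Total weight = 8 + 7 + 7 + 5 + 6 + 5 = 38.
x: (8·66 + 7·350 + 7·222 + 5·337 + 6·306 + 5·216) / 38 = 9133 / 38 ≈ 240.34
y: (8·502 + 7·1145 + 7·861 + 5·448 + 6·1028 + 5·1086) / 38 = 31896 / 38 ≈ 839.37
From (230, 604): dx = 10.34, dy = 235.37, so the distance is √(dx²+dy²) ≈ 235.60.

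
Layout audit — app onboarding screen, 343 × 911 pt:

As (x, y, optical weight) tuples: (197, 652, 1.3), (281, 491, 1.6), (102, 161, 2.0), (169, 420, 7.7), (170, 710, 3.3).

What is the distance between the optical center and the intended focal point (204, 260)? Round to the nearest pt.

Weights sum to 1.3 + 1.6 + 2.0 + 7.7 + 3.3 = 15.9.
x-moment: 1.3·197 + 1.6·281 + 2.0·102 + 7.7·169 + 3.3·170 = 2772.0; centroid 2772.0/15.9 ≈ 174.34.
y-moment: 1.3·652 + 1.6·491 + 2.0·161 + 7.7·420 + 3.3·710 = 7532.2; centroid 7532.2/15.9 ≈ 473.72.
From (204, 260): dx = -29.66, dy = 213.72, so the distance is √(dx²+dy²) ≈ 215.77.

≈ 216 pt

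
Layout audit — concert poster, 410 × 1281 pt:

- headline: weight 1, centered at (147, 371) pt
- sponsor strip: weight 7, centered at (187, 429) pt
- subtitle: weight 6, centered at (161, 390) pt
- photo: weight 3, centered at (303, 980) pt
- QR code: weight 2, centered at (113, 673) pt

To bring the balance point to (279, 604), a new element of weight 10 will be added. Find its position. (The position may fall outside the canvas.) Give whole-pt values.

(453, 752)

New total weight: (1 + 7 + 6 + 3 + 2) + 10 = 29.
Along x: (3557 + 10·x) / 29 = 279 (existing moment 1·147 + 7·187 + 6·161 + 3·303 + 2·113 = 3557) ⇒ x = (8091 − 3557) / 10 ≈ 453.40.
Along y: (10000 + 10·y) / 29 = 604 (existing moment 1·371 + 7·429 + 6·390 + 3·980 + 2·673 = 10000) ⇒ y = (17516 − 10000) / 10 ≈ 751.60.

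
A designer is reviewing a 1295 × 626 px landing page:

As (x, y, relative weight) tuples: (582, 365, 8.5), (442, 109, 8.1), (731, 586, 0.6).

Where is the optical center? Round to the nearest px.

(521, 252)

Total weight = 8.5 + 8.1 + 0.6 = 17.2.
x: (8.5·582 + 8.1·442 + 0.6·731) / 17.2 = 8965.8 / 17.2 ≈ 521.27
y: (8.5·365 + 8.1·109 + 0.6·586) / 17.2 = 4337.0 / 17.2 ≈ 252.15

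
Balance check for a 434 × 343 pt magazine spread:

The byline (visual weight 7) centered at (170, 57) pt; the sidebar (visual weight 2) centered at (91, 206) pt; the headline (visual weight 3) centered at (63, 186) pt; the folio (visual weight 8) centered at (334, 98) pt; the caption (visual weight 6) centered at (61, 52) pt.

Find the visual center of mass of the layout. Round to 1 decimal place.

(176.9, 94.8)

Σw = 7 + 2 + 3 + 8 + 6 = 26.
Σw·x = 7·170 + 2·91 + 3·63 + 8·334 + 6·61 = 4599, so x̄ = 4599/26 ≈ 176.88.
Σw·y = 7·57 + 2·206 + 3·186 + 8·98 + 6·52 = 2465, so ȳ = 2465/26 ≈ 94.81.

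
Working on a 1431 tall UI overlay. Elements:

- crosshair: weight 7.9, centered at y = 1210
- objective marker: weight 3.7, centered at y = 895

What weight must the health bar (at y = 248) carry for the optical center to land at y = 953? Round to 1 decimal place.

Existing Σw = 11.6 (7.9 + 3.7); existing moment 7.9·1210 + 3.7·895 = 12870.5.
Set Σw·y/Σw = 953: (12870.5 + 248w) = 953·(11.6 + w).
Solving: w = (953·11.6 − 12870.5) / (248 − 953) = -1815.7 / -705 ≈ 2.58.

w ≈ 2.6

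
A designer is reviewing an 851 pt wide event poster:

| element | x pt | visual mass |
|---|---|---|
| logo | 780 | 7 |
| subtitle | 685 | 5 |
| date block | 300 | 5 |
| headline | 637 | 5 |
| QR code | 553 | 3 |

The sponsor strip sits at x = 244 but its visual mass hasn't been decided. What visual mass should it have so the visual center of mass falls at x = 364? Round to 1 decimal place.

Fixed elements: Σw = 7 + 5 + 5 + 5 + 3 = 25, Σw·x = 7·780 + 5·685 + 5·300 + 5·637 + 3·553 = 15229.
Balance at x = 364 requires (15229 + w·244) / (25 + w) = 364.
Rearranging, w·(244 − 364) = 364·25 − 15229 = -6129, so w ≈ -6129/-120 = 51.07.

w ≈ 51.1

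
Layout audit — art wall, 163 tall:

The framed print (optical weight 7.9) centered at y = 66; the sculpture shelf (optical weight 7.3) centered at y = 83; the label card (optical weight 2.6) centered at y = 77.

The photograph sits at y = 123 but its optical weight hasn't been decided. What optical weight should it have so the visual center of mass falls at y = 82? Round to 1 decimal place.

Fixed elements: Σw = 7.9 + 7.3 + 2.6 = 17.8, Σw·y = 7.9·66 + 7.3·83 + 2.6·77 = 1327.5.
Set Σw·y/Σw = 82: (1327.5 + 123w) = 82·(17.8 + w).
So w = (82·17.8 − 1327.5)/(123 − 82) = 132.1/41 ≈ 3.22.

w ≈ 3.2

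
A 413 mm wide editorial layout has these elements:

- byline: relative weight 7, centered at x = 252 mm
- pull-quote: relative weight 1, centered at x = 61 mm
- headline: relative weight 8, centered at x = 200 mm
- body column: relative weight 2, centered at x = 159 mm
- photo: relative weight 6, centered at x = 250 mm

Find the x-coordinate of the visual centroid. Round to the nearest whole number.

Σw = 7 + 1 + 8 + 2 + 6 = 24.
x-moment: 7·252 + 1·61 + 8·200 + 2·159 + 6·250 = 5243; centroid 5243/24 ≈ 218.46.

x ≈ 218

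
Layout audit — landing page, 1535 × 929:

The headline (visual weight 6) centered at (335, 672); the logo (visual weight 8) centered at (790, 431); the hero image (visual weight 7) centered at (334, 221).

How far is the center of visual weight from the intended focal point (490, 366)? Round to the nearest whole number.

Total weight = 6 + 8 + 7 = 21.
x: (6·335 + 8·790 + 7·334) / 21 = 10668 / 21 ≈ 508.00
y: (6·672 + 8·431 + 7·221) / 21 = 9027 / 21 ≈ 429.86
From (490, 366): dx = 18.00, dy = 63.86, so the distance is √(dx²+dy²) ≈ 66.35.

≈ 66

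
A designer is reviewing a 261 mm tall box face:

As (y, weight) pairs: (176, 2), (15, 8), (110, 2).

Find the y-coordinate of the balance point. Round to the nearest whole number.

Weights sum to 2 + 8 + 2 = 12.
y-moment: 2·176 + 8·15 + 2·110 = 692; centroid 692/12 ≈ 57.67.

y ≈ 58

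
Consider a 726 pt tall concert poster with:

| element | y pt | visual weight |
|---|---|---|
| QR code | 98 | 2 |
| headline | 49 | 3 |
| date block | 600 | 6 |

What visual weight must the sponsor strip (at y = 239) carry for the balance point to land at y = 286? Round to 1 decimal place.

Existing Σw = 11 (2 + 3 + 6); existing moment 2·98 + 3·49 + 6·600 = 3943.
Set Σw·y/Σw = 286: (3943 + 239w) = 286·(11 + w).
Solving: w = (286·11 − 3943) / (239 − 286) = -797 / -47 ≈ 16.96.

w ≈ 17.0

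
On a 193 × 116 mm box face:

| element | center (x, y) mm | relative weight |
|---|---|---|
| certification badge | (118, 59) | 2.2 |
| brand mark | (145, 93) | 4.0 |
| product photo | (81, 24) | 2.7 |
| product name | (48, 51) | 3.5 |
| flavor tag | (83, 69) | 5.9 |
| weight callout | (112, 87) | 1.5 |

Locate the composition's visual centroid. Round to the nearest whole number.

Σw = 2.2 + 4.0 + 2.7 + 3.5 + 5.9 + 1.5 = 19.8.
Σw·x = 1884.0; x̄ = 1884.0/19.8 ≈ 95.15.
y: moment 1282.7 / weight 19.8 ≈ 64.78

(95, 65)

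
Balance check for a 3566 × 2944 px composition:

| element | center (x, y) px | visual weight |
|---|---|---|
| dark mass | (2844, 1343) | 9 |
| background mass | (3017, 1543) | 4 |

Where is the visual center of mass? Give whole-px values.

(2897, 1405)

Total weight = 9 + 4 = 13.
Σw·x = 9·2844 + 4·3017 = 37664, so x̄ = 37664/13 ≈ 2897.23.
Σw·y = 9·1343 + 4·1543 = 18259, so ȳ = 18259/13 ≈ 1404.54.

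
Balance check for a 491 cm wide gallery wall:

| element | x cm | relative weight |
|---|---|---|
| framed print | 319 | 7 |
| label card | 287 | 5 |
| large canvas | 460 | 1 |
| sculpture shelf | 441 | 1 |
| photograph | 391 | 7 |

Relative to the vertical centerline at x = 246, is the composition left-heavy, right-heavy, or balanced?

right-heavy

Weights sum to 7 + 5 + 1 + 1 + 7 = 21.
Σw·x = 7·319 + 5·287 + 1·460 + 1·441 + 7·391 = 7306, so x̄ = 7306/21 ≈ 347.90.
Since 347.9 is right of 246, the composition reads right-heavy.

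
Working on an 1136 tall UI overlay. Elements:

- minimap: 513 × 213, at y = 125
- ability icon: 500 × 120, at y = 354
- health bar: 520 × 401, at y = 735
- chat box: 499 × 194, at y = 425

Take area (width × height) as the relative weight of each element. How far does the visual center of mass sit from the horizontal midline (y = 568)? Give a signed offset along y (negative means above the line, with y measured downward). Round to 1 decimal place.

≈ -84.8

Areas: minimap 513·213 = 109269, ability icon 500·120 = 60000, health bar 520·401 = 208520, chat box 499·194 = 96806. Total weight = 474595.
y-moment: 109269·125 + 60000·354 + 208520·735 + 96806·425 = 229303375; centroid 229303375/474595 ≈ 483.16.
Offset from y = 568: 483.16 − 568 ≈ -84.84.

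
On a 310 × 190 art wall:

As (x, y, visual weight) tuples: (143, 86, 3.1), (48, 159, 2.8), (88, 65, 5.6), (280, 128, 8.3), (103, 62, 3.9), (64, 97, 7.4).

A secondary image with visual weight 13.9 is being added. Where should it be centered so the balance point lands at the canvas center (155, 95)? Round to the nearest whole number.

With the secondary image, Σw becomes 3.1 + 2.8 + 5.6 + 8.3 + 3.9 + 7.4 + 13.9 = 45.0.
x: need Σw·x = 45.0·155 = 6975.0. Existing = 3.1·143 + 2.8·48 + 5.6·88 + 8.3·280 + 3.9·103 + 7.4·64 = 4269.8. Remainder 2705.2 / 13.9 ≈ 194.62.
y: need Σw·y = 45.0·95 = 4275.0. Existing = 3.1·86 + 2.8·159 + 5.6·65 + 8.3·128 + 3.9·62 + 7.4·97 = 3097.8. Remainder 1177.2 / 13.9 ≈ 84.69.

(195, 85)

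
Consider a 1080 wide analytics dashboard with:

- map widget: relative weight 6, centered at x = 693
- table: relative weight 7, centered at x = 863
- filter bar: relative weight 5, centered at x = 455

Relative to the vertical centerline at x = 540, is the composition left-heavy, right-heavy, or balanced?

Σw = 6 + 7 + 5 = 18.
Σw·x = 6·693 + 7·863 + 5·455 = 12474, so x̄ = 12474/18 ≈ 693.00.
693.0 lies right of the midline 540, so the layout is right-heavy.

right-heavy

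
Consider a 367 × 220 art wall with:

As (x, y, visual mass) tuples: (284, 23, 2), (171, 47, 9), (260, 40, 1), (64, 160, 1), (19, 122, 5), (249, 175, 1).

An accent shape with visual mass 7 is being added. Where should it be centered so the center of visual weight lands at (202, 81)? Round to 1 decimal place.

With the accent shape, Σw becomes 2 + 9 + 1 + 1 + 5 + 1 + 7 = 26.
Along x: (2775 + 7·x) / 26 = 202 (existing moment 2·284 + 9·171 + 1·260 + 1·64 + 5·19 + 1·249 = 2775) ⇒ x = (5252 − 2775) / 7 ≈ 353.86.
Along y: (1454 + 7·y) / 26 = 81 (existing moment 2·23 + 9·47 + 1·40 + 1·160 + 5·122 + 1·175 = 1454) ⇒ y = (2106 − 1454) / 7 ≈ 93.14.

(353.9, 93.1)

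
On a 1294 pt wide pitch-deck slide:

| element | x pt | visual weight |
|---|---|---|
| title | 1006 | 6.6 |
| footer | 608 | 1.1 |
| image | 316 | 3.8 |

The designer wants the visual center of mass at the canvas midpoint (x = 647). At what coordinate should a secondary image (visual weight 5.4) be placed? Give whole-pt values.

x ≈ 449

New total weight: (6.6 + 1.1 + 3.8) + 5.4 = 16.9.
x: target moment 16.9×647 = 10934.3; current 6.6·1006 + 1.1·608 + 3.8·316 = 8509.2; the secondary image supplies 2425.1, so x = 2425.1/5.4 ≈ 449.09.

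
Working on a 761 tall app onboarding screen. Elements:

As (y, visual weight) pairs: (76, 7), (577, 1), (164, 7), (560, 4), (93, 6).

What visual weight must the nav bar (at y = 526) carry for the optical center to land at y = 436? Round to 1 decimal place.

Known weights sum to 7 + 1 + 7 + 4 + 6 = 25; their moment is 7·76 + 1·577 + 7·164 + 4·560 + 6·93 = 5055.
Balance at y = 436 requires (5055 + w·526) / (25 + w) = 436.
Solving: w = (436·25 − 5055) / (526 − 436) = 5845 / 90 ≈ 64.94.

w ≈ 64.9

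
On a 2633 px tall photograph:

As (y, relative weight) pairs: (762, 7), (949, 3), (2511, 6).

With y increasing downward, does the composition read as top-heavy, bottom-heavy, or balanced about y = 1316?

bottom-heavy

Total weight = 7 + 3 + 6 = 16.
Σw·y = 7·762 + 3·949 + 6·2511 = 23247, so ȳ = 23247/16 ≈ 1452.94.
1452.9 vs midline 1316 → bottom-heavy.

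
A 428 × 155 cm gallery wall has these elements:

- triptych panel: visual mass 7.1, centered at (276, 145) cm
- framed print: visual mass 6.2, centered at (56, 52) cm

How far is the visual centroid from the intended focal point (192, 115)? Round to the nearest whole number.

Total weight = 7.1 + 6.2 = 13.3.
x-moment: 7.1·276 + 6.2·56 = 2306.8; centroid 2306.8/13.3 ≈ 173.44.
y-moment: 7.1·145 + 6.2·52 = 1351.9; centroid 1351.9/13.3 ≈ 101.65.
From (192, 115): dx = -18.56, dy = -13.35, so the distance is √(dx²+dy²) ≈ 22.86.

≈ 23 cm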